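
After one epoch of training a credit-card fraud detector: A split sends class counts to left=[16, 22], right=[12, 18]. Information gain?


Parent = [28, 40], H_parent = 0.9774
H_left = 0.9819 (n=38), H_right = 0.971 (n=30)
H_children = (38/68)·0.9819 + (30/68)·0.971 = 0.9771
IG = 0.9774 - 0.9771 = 0.0003

0.0003


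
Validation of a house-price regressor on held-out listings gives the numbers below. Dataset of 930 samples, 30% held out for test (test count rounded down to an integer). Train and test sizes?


Test = ⌊930·30/100⌋ = 279
Train = 930 - 279 = 651

Train: 651, Test: 279


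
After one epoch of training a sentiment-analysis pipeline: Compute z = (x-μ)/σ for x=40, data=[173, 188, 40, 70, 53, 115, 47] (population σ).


μ = 98, σ = 57.0564
z = (40 - 98)/57.0564 = -1.0165

-1.0165


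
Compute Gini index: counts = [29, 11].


Probabilities: [29/40, 11/40] ≈ [0.725, 0.275]
Σpᵢ² = (841 + 121)/40² = 962/1600
Gini = 1 - Σpᵢ² = 1 - 962/1600 = 0.3988

0.3988


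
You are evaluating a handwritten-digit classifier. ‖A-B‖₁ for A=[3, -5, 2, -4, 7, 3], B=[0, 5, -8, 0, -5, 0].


d = |3-0| + |-5-5| + |2+ 8| + |-4-0| + |7+ 5| + |3-0|
  = 3 + 10 + 10 + 4 + 12 + 3
  = 42

42


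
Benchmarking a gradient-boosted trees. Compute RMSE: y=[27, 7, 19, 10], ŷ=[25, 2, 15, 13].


MSE = 54/4 = 13.5
RMSE = √(54/4) = 3.6742

3.6742


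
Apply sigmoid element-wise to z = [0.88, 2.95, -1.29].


σ(0.88) = 1/(1+e^-0.88) = 0.7068
σ(2.95) = 1/(1+e^-2.95) = 0.9503
σ(-1.29) = 1/(1+e^1.29) = 0.2159
result = [0.7068, 0.9503, 0.2159]

[0.7068, 0.9503, 0.2159]


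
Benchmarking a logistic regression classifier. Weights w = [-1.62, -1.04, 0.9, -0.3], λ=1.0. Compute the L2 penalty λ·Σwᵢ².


‖w‖₂² = (-1.62)² + (-1.04)² + (0.9)² + (-0.3)²
     = 2.6244 + 1.0816 + 0.81 + 0.09
     = 4.606
λ·‖w‖₂² = 1.0·4.606 = 4.606

4.606


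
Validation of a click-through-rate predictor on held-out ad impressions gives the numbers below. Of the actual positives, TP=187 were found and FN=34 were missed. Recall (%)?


Recall = TP/(TP+FN)
= 187/(187+34)
= 187/221 = 84.62%

84.62%


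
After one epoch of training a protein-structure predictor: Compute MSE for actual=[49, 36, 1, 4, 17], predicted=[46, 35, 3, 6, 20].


Squared errors: (49-46)²=9, (36-35)²=1, (1-3)²=4, (4-6)²=4, (17-20)²=9
Sum = 27
MSE = 27/5 = 27/5

27/5


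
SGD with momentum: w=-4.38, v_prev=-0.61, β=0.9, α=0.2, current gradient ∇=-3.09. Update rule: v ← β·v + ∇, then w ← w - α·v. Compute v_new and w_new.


v_new = 0.9·-0.61 - 3.09 = -0.549 - 3.09 = -3.639
w_new = -4.38 - 0.2·-3.639 = -4.38 + 0.7278 = -3.6522

v_new=-3.639, w_new=-3.6522


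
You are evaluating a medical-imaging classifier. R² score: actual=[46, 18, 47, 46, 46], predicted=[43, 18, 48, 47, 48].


ȳ = 40.6
SS_res = Σ(y-ŷ)² = 15
SS_tot = Σ(y-ȳ)² = 639.2
R² = 1 - SS_res/SS_tot = 1 - 0.0235 = 0.9765

0.9765


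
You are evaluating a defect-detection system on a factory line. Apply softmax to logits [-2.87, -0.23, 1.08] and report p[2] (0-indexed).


Exponentials: e^-2.87=0.0567, e^-0.23=0.7945, e^1.08=2.9447
Sum = 3.7959
Softmax = [0.0149, 0.2093, 0.7758]
p[2] = 2.9447/3.7959 = 0.7758

0.7758


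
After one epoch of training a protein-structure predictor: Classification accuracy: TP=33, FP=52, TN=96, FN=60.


Accuracy = (TP+TN)/(TP+TN+FP+FN)
= (33+96)/(241)
= 129/241 = 53.53%

53.53%


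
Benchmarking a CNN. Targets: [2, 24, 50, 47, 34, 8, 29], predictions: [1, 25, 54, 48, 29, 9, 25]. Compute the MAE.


Absolute errors: |2-1|=1, |24-25|=1, |50-54|=4, |47-48|=1, |34-29|=5, |8-9|=1, |29-25|=4
Sum = 17
MAE = 17/7 = 17/7

17/7


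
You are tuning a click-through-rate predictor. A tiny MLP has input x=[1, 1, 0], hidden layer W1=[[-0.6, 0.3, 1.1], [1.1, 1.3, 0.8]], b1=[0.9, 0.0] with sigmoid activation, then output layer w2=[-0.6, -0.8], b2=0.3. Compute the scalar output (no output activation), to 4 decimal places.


z1[0] = (-0.6)·(1) + (0.3)·(1) + (1.1)·(0) + 0.9 = 0.6
z1[1] = (1.1)·(1) + (1.3)·(1) + (0.8)·(0) + 0.0 = 2.4
h = sigmoid(z1) = [0.6457, 0.9168]
output = (-0.6)·(0.6457) + (-0.8)·(0.9168) + 0.3 = -0.8209

-0.8209


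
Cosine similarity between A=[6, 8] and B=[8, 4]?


A·B = 6·8 + 8·4 = 80
‖A‖ = √100 = 10, ‖B‖ = √80 = 8.9443
cos = 80/(√100·√80) = 80/√8000 = 0.8944

0.8944


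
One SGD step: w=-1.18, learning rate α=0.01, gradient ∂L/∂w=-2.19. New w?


w_new = w - α·∇
= -1.18 - 0.01·-2.19
= -1.18 + 0.0219
= -1.1581

-1.1581


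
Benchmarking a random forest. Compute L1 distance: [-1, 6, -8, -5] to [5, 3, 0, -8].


d = |-1-5| + |6-3| + |-8-0| + |-5+ 8|
  = 6 + 3 + 8 + 3
  = 20

20


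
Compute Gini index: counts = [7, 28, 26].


Probabilities: [7/61, 28/61, 26/61] ≈ [0.1148, 0.459, 0.4262]
Σpᵢ² = (49 + 784 + 676)/61² = 1509/3721
Gini = 1 - Σpᵢ² = 1 - 1509/3721 = 0.5945

0.5945


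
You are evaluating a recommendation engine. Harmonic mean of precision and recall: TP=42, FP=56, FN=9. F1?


Precision = 42/98 = 0.4286
Recall = 42/51 = 0.8235
F1 = 2·P·R/(P+R) = 2·TP/(2·TP+FP+FN) = 84/(84+56+9) = 84/149 = 0.5638

0.5638


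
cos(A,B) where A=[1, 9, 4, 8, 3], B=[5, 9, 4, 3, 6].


A·B = 1·5 + 9·9 + 4·4 + 8·3 + 3·6 = 144
‖A‖ = √171 = 13.0767, ‖B‖ = √167 = 12.9228
cos = 144/(√171·√167) = 144/√28557 = 0.8521

0.8521


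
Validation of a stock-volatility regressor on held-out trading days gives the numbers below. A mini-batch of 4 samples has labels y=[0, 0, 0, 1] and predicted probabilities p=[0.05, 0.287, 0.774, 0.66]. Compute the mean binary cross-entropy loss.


L[0] = -ln(1-0.05) = -ln(0.95) = 0.0513
L[1] = -ln(1-0.287) = -ln(0.713) = 0.3383
L[2] = -ln(1-0.774) = -ln(0.226) = 1.4872
L[3] = -ln(0.66) = 0.4155
mean = (0.0513 + 0.3383 + 1.4872 + 0.4155)/4 = 0.5731

0.5731


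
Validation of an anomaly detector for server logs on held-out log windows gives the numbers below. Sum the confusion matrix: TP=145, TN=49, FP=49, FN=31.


Total = TP + TN + FP + FN
= 145 + 49 + 49 + 31
= 274
(Predicted positive: 194, predicted negative: 80)

274


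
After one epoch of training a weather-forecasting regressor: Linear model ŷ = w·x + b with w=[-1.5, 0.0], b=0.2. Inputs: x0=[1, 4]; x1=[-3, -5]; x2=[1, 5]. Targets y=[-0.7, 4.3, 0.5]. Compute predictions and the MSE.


ŷ0 = (-1.5)·(1) + (0.0)·(4) + 0.2 = -1.3
ŷ1 = (-1.5)·(-3) + (0.0)·(-5) + 0.2 = 4.7
ŷ2 = (-1.5)·(1) + (0.0)·(5) + 0.2 = -1.3
errors² = [0.36, 0.16, 3.24]
MSE = 3.7600/3 = 1.2533

1.2533


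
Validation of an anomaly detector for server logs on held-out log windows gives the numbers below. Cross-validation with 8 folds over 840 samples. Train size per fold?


Fold size = 840/8 = 105
Training per fold = 840 - 105 = 735

735


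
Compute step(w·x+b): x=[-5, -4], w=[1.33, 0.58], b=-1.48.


z = (-5)·(1.33) + (-4)·(0.58) - 1.48
  = -10.45
step(z) = 0 (z<0)

0


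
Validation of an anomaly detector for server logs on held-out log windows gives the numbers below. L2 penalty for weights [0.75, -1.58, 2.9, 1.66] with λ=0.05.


‖w‖₂² = (0.75)² + (-1.58)² + (2.9)² + (1.66)²
     = 0.5625 + 2.4964 + 8.41 + 2.7556
     = 14.2245
λ·‖w‖₂² = 0.05·14.2245 = 0.711225

0.711225


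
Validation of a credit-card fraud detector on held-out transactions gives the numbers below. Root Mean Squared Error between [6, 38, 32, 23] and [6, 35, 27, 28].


MSE = 59/4 = 14.75
RMSE = √(59/4) = 3.8406

3.8406


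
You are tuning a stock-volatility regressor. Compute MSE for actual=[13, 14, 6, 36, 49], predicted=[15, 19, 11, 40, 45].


Squared errors: (13-15)²=4, (14-19)²=25, (6-11)²=25, (36-40)²=16, (49-45)²=16
Sum = 86
MSE = 86/5 = 86/5

86/5


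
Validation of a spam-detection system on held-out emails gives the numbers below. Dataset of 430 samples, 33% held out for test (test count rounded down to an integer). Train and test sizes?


Test = ⌊430·33/100⌋ = 141
Train = 430 - 141 = 289

Train: 289, Test: 141


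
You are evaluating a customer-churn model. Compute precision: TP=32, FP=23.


Precision = TP/(TP+FP)
= 32/(32+23)
= 32/55 = 58.18%

58.18%


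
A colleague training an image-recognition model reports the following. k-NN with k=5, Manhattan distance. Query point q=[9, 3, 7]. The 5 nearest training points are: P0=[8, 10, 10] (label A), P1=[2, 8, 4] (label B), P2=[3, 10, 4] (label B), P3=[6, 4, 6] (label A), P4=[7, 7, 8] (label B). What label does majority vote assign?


d(q,P0) = 11  (label A)
d(q,P1) = 15  (label B)
d(q,P2) = 16  (label B)
d(q,P3) = 5  (label A)
d(q,P4) = 7  (label B)
Votes: A=2, B=3
Majority → B

B


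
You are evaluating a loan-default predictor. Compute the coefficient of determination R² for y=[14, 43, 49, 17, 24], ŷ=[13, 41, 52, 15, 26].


ȳ = 29.4
SS_res = Σ(y-ŷ)² = 22
SS_tot = Σ(y-ȳ)² = 989.2
R² = 1 - SS_res/SS_tot = 1 - 0.0222 = 0.9778

0.9778


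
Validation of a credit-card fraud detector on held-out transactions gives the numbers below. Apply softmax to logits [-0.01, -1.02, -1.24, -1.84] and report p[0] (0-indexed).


Exponentials: e^-0.01=0.99, e^-1.02=0.3606, e^-1.24=0.2894, e^-1.84=0.1588
Sum = 1.7988
Softmax = [0.5504, 0.2005, 0.1609, 0.0883]
p[0] = 0.99/1.7988 = 0.5504

0.5504


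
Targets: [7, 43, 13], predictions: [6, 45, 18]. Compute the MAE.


Absolute errors: |7-6|=1, |43-45|=2, |13-18|=5
Sum = 8
MAE = 8/3 = 8/3

8/3


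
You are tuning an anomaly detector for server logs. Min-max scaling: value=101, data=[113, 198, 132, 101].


min=101, max=198
(101-101)/(198-101) = 0/97 = 0.0

0.0


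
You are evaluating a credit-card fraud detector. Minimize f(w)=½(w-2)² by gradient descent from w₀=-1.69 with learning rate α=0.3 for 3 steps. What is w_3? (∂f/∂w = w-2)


step 1: grad = -1.69-2 = -3.69; w = -1.69 - 0.3·(-3.69) = -0.583
step 2: grad = -0.583-2 = -2.583; w = -0.583 - 0.3·(-2.583) = 0.1919
step 3: grad = 0.1919-2 = -1.8081; w = 0.1919 - 0.3·(-1.8081) = 0.73433

0.73433


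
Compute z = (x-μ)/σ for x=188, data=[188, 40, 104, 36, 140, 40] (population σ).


μ = 91.3333, σ = 58.0306
z = (188 - 91.3333)/58.0306 = 1.6658

1.6658


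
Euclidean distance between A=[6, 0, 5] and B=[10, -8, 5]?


d = √((6-10)² + (0+ 8)² + (5-5)²)
  = √(16 + 64 + 0)
  = √80 = 8.9443

8.9443


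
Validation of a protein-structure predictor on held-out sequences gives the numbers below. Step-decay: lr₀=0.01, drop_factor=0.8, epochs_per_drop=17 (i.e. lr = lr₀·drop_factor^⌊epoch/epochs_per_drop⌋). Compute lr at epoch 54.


n_drops = ⌊54/17⌋ = 3
lr = 0.01·0.8^3 = 0.01·0.512 = 0.00512

0.00512


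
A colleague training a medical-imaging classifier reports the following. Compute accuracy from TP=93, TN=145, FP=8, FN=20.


Accuracy = (TP+TN)/(TP+TN+FP+FN)
= (93+145)/(266)
= 238/266 = 89.47%

89.47%


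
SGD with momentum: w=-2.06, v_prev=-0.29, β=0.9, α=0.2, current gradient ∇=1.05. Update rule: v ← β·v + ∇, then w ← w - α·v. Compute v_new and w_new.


v_new = 0.9·-0.29 + 1.05 = -0.261 + 1.05 = 0.789
w_new = -2.06 - 0.2·0.789 = -2.06 - 0.1578 = -2.2178

v_new=0.789, w_new=-2.2178


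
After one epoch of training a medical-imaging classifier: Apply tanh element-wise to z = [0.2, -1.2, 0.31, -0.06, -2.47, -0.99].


tanh(0.2) = 0.1974
tanh(-1.2) = -0.8337
tanh(0.31) = 0.3004
tanh(-0.06) = -0.0599
tanh(-2.47) = -0.9858
tanh(-0.99) = -0.7574
result = [0.1974, -0.8337, 0.3004, -0.0599, -0.9858, -0.7574]

[0.1974, -0.8337, 0.3004, -0.0599, -0.9858, -0.7574]


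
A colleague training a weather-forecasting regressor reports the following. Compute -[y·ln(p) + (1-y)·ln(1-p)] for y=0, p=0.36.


BCE = -[y·ln(p) + (1-y)·ln(1-p)]
= -0 - 1·ln(1-0.36)
= -ln(0.64) = 0.4463

0.4463


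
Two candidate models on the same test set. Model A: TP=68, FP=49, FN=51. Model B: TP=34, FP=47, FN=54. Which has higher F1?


Model A: P=68/117=0.5812, R=68/119=0.5714, F1=2PR/(P+R)=2TP/(2TP+FP+FN)=136/236=0.5763
Model B: P=34/81=0.4198, R=34/88=0.3864, F1=2PR/(P+R)=2TP/(2TP+FP+FN)=68/169=0.4024
0.5763 > 0.4024 → Model A

Model A


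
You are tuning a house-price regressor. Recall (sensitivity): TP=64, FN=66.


Recall = TP/(TP+FN)
= 64/(64+66)
= 64/130 = 49.23%

49.23%


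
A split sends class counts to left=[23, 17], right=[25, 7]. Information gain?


Parent = [48, 24], H_parent = 0.9183
H_left = 0.9837 (n=40), H_right = 0.7579 (n=32)
H_children = (40/72)·0.9837 + (32/72)·0.7579 = 0.8833
IG = 0.9183 - 0.8833 = 0.035

0.035


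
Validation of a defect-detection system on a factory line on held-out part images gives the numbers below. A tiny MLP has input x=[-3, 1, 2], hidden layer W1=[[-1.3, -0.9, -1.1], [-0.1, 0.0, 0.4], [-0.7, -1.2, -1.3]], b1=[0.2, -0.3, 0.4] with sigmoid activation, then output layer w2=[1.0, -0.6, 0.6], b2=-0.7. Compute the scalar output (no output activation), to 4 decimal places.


z1[0] = (-1.3)·(-3) + (-0.9)·(1) + (-1.1)·(2) + 0.2 = 1.0
z1[1] = (-0.1)·(-3) + (0.0)·(1) + (0.4)·(2) - 0.3 = 0.8
z1[2] = (-0.7)·(-3) + (-1.2)·(1) + (-1.3)·(2) + 0.4 = -1.3
h = sigmoid(z1) = [0.7311, 0.69, 0.2142]
output = (1.0)·(0.7311) + (-0.6)·(0.69) + (0.6)·(0.2142) - 0.7 = -0.2544

-0.2544


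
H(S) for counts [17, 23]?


Probabilities: [17/40, 23/40] ≈ [0.425, 0.575]
H = -((17/40)·log₂(17/40) + (23/40)·log₂(23/40))
  = 0.9837 bits

0.9837 bits


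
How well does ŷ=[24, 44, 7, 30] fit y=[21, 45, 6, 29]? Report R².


ȳ = 25.25
SS_res = Σ(y-ŷ)² = 12
SS_tot = Σ(y-ȳ)² = 792.75
R² = 1 - SS_res/SS_tot = 1 - 0.0151 = 0.9849

0.9849


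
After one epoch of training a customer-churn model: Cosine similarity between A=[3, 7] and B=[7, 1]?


A·B = 3·7 + 7·1 = 28
‖A‖ = √58 = 7.6158, ‖B‖ = √50 = 7.0711
cos = 28/(√58·√50) = 28/√2900 = 0.5199

0.5199


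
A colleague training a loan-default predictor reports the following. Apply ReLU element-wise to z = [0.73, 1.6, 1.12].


ReLU(0.73) = max(0, 0.73) = 0.73
ReLU(1.6) = max(0, 1.6) = 1.6
ReLU(1.12) = max(0, 1.12) = 1.12
result = [0.73, 1.6, 1.12]

[0.73, 1.6, 1.12]


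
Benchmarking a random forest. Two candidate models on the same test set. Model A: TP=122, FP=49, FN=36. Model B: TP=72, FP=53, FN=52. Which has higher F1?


Model A: P=122/171=0.7135, R=122/158=0.7722, F1=2PR/(P+R)=2TP/(2TP+FP+FN)=244/329=0.7416
Model B: P=72/125=0.576, R=72/124=0.5806, F1=2PR/(P+R)=2TP/(2TP+FP+FN)=144/249=0.5783
0.7416 > 0.5783 → Model A

Model A


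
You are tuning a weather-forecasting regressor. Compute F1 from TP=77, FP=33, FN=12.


Precision = 77/110 = 0.7
Recall = 77/89 = 0.8652
F1 = 2·P·R/(P+R) = 2·TP/(2·TP+FP+FN) = 154/(154+33+12) = 154/199 = 0.7739

0.7739


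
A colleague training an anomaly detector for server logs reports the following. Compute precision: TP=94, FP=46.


Precision = TP/(TP+FP)
= 94/(94+46)
= 94/140 = 67.14%

67.14%


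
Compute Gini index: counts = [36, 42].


Probabilities: [36/78, 42/78] ≈ [0.4615, 0.5385]
Σpᵢ² = (1296 + 1764)/78² = 3060/6084
Gini = 1 - Σpᵢ² = 1 - 3060/6084 = 0.497

0.497


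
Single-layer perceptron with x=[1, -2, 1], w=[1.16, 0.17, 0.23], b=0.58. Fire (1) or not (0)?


z = (1)·(1.16) + (-2)·(0.17) + (1)·(0.23) + 0.58
  = 1.63
step(z) = 1 (z≥0)

1


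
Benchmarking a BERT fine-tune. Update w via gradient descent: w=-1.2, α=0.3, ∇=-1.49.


w_new = w - α·∇
= -1.2 - 0.3·-1.49
= -1.2 + 0.447
= -0.753

-0.753


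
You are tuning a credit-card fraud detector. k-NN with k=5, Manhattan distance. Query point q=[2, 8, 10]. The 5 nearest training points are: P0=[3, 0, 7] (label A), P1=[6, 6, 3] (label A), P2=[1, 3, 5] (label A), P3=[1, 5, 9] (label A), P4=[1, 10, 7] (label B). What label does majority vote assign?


d(q,P0) = 12  (label A)
d(q,P1) = 13  (label A)
d(q,P2) = 11  (label A)
d(q,P3) = 5  (label A)
d(q,P4) = 6  (label B)
Votes: A=4, B=1
Majority → A

A


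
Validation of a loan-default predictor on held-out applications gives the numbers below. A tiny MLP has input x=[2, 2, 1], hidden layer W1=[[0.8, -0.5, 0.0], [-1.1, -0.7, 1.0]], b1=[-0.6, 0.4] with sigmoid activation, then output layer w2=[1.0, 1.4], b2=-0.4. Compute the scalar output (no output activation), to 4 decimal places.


z1[0] = (0.8)·(2) + (-0.5)·(2) + (0.0)·(1) - 0.6 = 0.0
z1[1] = (-1.1)·(2) + (-0.7)·(2) + (1.0)·(1) + 0.4 = -2.2
h = sigmoid(z1) = [0.5, 0.0998]
output = (1.0)·(0.5) + (1.4)·(0.0998) - 0.4 = 0.2397

0.2397


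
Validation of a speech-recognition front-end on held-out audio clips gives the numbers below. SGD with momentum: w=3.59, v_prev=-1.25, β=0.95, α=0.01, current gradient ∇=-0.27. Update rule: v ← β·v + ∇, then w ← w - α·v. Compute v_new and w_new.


v_new = 0.95·-1.25 - 0.27 = -1.1875 - 0.27 = -1.4575
w_new = 3.59 - 0.01·-1.4575 = 3.59 + 0.014575 = 3.604575

v_new=-1.4575, w_new=3.604575


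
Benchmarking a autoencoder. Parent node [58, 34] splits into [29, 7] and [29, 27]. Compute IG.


Parent = [58, 34], H_parent = 0.9503
H_left = 0.7107 (n=36), H_right = 0.9991 (n=56)
H_children = (36/92)·0.7107 + (56/92)·0.9991 = 0.8862
IG = 0.9503 - 0.8862 = 0.0641

0.0641


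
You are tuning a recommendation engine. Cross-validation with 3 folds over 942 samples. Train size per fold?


Fold size = 942/3 = 314
Training per fold = 942 - 314 = 628

628


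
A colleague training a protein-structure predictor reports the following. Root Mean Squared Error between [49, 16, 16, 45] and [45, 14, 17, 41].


MSE = 37/4 = 9.25
RMSE = √(37/4) = 3.0414

3.0414


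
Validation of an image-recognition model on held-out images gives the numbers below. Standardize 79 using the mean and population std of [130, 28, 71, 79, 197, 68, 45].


μ = 88.2857, σ = 53.2694
z = (79 - 88.2857)/53.2694 = -0.1743

-0.1743


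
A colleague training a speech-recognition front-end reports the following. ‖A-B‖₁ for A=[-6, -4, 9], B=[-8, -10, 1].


d = |-6+ 8| + |-4+ 10| + |9-1|
  = 2 + 6 + 8
  = 16

16


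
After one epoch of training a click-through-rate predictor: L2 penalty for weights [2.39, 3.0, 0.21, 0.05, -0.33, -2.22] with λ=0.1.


‖w‖₂² = (2.39)² + (3.0)² + (0.21)² + (0.05)² + (-0.33)² + (-2.22)²
     = 5.7121 + 9 + 0.0441 + 0.0025 + 0.1089 + 4.9284
     = 19.796
λ·‖w‖₂² = 0.1·19.796 = 1.9796

1.9796


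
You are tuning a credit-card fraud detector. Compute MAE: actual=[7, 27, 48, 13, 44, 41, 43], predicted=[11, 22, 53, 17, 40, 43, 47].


Absolute errors: |7-11|=4, |27-22|=5, |48-53|=5, |13-17|=4, |44-40|=4, |41-43|=2, |43-47|=4
Sum = 28
MAE = 28/7 = 4

4


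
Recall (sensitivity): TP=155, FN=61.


Recall = TP/(TP+FN)
= 155/(155+61)
= 155/216 = 71.76%

71.76%


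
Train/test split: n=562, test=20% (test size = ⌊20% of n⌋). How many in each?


Test = ⌊562·20/100⌋ = 112
Train = 562 - 112 = 450

Train: 450, Test: 112


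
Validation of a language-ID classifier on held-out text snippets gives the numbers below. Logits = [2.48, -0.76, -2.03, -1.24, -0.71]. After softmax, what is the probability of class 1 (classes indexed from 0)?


Exponentials: e^2.48=11.9413, e^-0.76=0.4677, e^-2.03=0.1313, e^-1.24=0.2894, e^-0.71=0.4916
Sum = 13.3213
Softmax = [0.8964, 0.0351, 0.0099, 0.0217, 0.0369]
p[1] = 0.4677/13.3213 = 0.0351

0.0351


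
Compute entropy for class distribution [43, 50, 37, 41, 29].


Probabilities: [43/200, 50/200, 37/200, 41/200, 29/200] ≈ [0.215, 0.25, 0.185, 0.205, 0.145]
H = -((43/200)·log₂(43/200) + (50/200)·log₂(50/200) + (37/200)·log₂(37/200) + (41/200)·log₂(41/200) + (29/200)·log₂(29/200))
  = 2.2998 bits

2.2998 bits


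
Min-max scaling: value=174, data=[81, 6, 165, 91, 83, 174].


min=6, max=174
(174-6)/(174-6) = 168/168 = 1.0

1.0


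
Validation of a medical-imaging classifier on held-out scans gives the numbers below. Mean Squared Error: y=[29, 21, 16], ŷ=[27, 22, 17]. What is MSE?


Squared errors: (29-27)²=4, (21-22)²=1, (16-17)²=1
Sum = 6
MSE = 6/3 = 2

2


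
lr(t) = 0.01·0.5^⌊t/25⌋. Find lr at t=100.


n_drops = ⌊100/25⌋ = 4
lr = 0.01·0.5^4 = 0.01·0.0625 = 0.000625

0.000625


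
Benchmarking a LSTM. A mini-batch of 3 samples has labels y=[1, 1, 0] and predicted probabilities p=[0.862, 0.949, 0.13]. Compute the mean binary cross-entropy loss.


L[0] = -ln(0.862) = 0.1485
L[1] = -ln(0.949) = 0.0523
L[2] = -ln(1-0.13) = -ln(0.87) = 0.1393
mean = (0.1485 + 0.0523 + 0.1393)/3 = 0.1134

0.1134


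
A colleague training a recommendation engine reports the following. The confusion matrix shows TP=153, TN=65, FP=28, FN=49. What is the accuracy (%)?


Accuracy = (TP+TN)/(TP+TN+FP+FN)
= (153+65)/(295)
= 218/295 = 73.9%

73.9%


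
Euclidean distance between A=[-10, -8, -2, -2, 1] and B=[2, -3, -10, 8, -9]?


d = √((-10-2)² + (-8+ 3)² + (-2+ 10)² + (-2-8)² + (1+ 9)²)
  = √(144 + 25 + 64 + 100 + 100)
  = √433 = 20.8087

20.8087


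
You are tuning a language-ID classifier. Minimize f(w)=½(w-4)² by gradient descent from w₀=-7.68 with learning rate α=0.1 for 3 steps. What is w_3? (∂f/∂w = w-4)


step 1: grad = -7.68-4 = -11.68; w = -7.68 - 0.1·(-11.68) = -6.512
step 2: grad = -6.512-4 = -10.512; w = -6.512 - 0.1·(-10.512) = -5.4608
step 3: grad = -5.4608-4 = -9.4608; w = -5.4608 - 0.1·(-9.4608) = -4.51472

-4.51472


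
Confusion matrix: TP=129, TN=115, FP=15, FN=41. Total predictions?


Total = TP + TN + FP + FN
= 129 + 115 + 15 + 41
= 300
(Predicted positive: 144, predicted negative: 156)

300


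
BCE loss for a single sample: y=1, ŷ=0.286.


BCE = -[y·ln(p) + (1-y)·ln(1-p)]
= -1·ln(0.286) - 0
= -ln(0.286) = 1.2518

1.2518


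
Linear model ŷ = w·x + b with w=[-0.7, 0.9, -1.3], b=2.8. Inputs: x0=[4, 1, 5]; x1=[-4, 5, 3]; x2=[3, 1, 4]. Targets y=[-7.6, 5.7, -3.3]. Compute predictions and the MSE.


ŷ0 = (-0.7)·(4) + (0.9)·(1) + (-1.3)·(5) + 2.8 = -5.6
ŷ1 = (-0.7)·(-4) + (0.9)·(5) + (-1.3)·(3) + 2.8 = 6.2
ŷ2 = (-0.7)·(3) + (0.9)·(1) + (-1.3)·(4) + 2.8 = -3.6
errors² = [4.0, 0.25, 0.09]
MSE = 4.3400/3 = 1.4467

1.4467


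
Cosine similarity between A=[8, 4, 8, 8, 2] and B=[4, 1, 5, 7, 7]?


A·B = 8·4 + 4·1 + 8·5 + 8·7 + 2·7 = 146
‖A‖ = √212 = 14.5602, ‖B‖ = √140 = 11.8322
cos = 146/(√212·√140) = 146/√29680 = 0.8475

0.8475


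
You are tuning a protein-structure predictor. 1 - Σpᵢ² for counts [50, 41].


Probabilities: [50/91, 41/91] ≈ [0.5495, 0.4505]
Σpᵢ² = (2500 + 1681)/91² = 4181/8281
Gini = 1 - Σpᵢ² = 1 - 4181/8281 = 0.4951

0.4951


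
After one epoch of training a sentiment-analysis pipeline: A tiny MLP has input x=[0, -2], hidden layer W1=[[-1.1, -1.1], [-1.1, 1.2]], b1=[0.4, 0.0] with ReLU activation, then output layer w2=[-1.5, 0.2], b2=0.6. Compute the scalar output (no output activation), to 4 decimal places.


z1[0] = (-1.1)·(0) + (-1.1)·(-2) + 0.4 = 2.6
z1[1] = (-1.1)·(0) + (1.2)·(-2) + 0.0 = -2.4
h = ReLU(z1) = [2.6, 0.0]
output = (-1.5)·(2.6) + (0.2)·(0.0) + 0.6 = -3.3

-3.3


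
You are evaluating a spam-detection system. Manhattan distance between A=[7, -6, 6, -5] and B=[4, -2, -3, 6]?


d = |7-4| + |-6+ 2| + |6+ 3| + |-5-6|
  = 3 + 4 + 9 + 11
  = 27

27


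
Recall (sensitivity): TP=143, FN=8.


Recall = TP/(TP+FN)
= 143/(143+8)
= 143/151 = 94.7%

94.7%


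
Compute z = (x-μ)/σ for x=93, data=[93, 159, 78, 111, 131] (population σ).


μ = 114.4, σ = 28.4928
z = (93 - 114.4)/28.4928 = -0.7511

-0.7511


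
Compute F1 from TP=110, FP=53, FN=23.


Precision = 110/163 = 0.6748
Recall = 110/133 = 0.8271
F1 = 2·P·R/(P+R) = 2·TP/(2·TP+FP+FN) = 220/(220+53+23) = 220/296 = 0.7432

0.7432


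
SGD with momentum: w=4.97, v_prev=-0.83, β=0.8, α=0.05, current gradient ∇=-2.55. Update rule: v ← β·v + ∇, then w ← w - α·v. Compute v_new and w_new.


v_new = 0.8·-0.83 - 2.55 = -0.664 - 2.55 = -3.214
w_new = 4.97 - 0.05·-3.214 = 4.97 + 0.1607 = 5.1307

v_new=-3.214, w_new=5.1307


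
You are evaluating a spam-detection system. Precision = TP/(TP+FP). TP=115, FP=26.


Precision = TP/(TP+FP)
= 115/(115+26)
= 115/141 = 81.56%

81.56%


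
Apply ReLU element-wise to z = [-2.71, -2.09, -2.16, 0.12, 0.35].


ReLU(-2.71) = max(0, -2.71) = 0.0
ReLU(-2.09) = max(0, -2.09) = 0.0
ReLU(-2.16) = max(0, -2.16) = 0.0
ReLU(0.12) = max(0, 0.12) = 0.12
ReLU(0.35) = max(0, 0.35) = 0.35
result = [0.0, 0.0, 0.0, 0.12, 0.35]

[0.0, 0.0, 0.0, 0.12, 0.35]


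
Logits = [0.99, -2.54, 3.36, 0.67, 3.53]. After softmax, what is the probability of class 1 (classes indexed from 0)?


Exponentials: e^0.99=2.6912, e^-2.54=0.0789, e^3.36=28.7892, e^0.67=1.9542, e^3.53=34.124
Sum = 67.6375
Softmax = [0.0398, 0.0012, 0.4256, 0.0289, 0.5045]
p[1] = 0.0789/67.6375 = 0.0012

0.0012


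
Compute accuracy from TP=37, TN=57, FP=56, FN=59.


Accuracy = (TP+TN)/(TP+TN+FP+FN)
= (37+57)/(209)
= 94/209 = 44.98%

44.98%


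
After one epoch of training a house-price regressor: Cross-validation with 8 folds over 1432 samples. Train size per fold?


Fold size = 1432/8 = 179
Training per fold = 1432 - 179 = 1253

1253


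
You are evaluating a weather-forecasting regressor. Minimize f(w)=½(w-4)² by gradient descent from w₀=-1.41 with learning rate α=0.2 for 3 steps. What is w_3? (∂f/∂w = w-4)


step 1: grad = -1.41-4 = -5.41; w = -1.41 - 0.2·(-5.41) = -0.328
step 2: grad = -0.328-4 = -4.328; w = -0.328 - 0.2·(-4.328) = 0.5376
step 3: grad = 0.5376-4 = -3.4624; w = 0.5376 - 0.2·(-3.4624) = 1.23008

1.23008


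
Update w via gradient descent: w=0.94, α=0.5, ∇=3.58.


w_new = w - α·∇
= 0.94 - 0.5·3.58
= 0.94 - 1.79
= -0.85

-0.85


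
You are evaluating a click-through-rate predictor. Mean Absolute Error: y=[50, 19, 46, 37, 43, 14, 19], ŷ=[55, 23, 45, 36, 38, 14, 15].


Absolute errors: |50-55|=5, |19-23|=4, |46-45|=1, |37-36|=1, |43-38|=5, |14-14|=0, |19-15|=4
Sum = 20
MAE = 20/7 = 20/7

20/7


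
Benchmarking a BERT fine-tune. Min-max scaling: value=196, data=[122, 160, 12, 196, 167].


min=12, max=196
(196-12)/(196-12) = 184/184 = 1.0

1.0


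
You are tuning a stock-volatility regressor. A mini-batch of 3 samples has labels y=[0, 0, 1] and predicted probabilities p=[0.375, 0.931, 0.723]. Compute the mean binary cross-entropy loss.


L[0] = -ln(1-0.375) = -ln(0.625) = 0.47
L[1] = -ln(1-0.931) = -ln(0.069) = 2.6736
L[2] = -ln(0.723) = 0.3243
mean = (0.47 + 2.6736 + 0.3243)/3 = 1.156

1.156


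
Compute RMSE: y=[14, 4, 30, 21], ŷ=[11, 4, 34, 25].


MSE = 41/4 = 10.25
RMSE = √(41/4) = 3.2016

3.2016


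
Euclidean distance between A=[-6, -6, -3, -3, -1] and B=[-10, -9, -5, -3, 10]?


d = √((-6+ 10)² + (-6+ 9)² + (-3+ 5)² + (-3+ 3)² + (-1-10)²)
  = √(16 + 9 + 4 + 0 + 121)
  = √150 = 12.2474

12.2474


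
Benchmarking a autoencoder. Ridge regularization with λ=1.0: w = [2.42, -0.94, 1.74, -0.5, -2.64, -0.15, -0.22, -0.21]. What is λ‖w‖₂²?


‖w‖₂² = (2.42)² + (-0.94)² + (1.74)² + (-0.5)² + (-2.64)² + (-0.15)² + (-0.22)² + (-0.21)²
     = 5.8564 + 0.8836 + 3.0276 + 0.25 + 6.9696 + 0.0225 + 0.0484 + 0.0441
     = 17.1022
λ·‖w‖₂² = 1.0·17.1022 = 17.1022

17.1022


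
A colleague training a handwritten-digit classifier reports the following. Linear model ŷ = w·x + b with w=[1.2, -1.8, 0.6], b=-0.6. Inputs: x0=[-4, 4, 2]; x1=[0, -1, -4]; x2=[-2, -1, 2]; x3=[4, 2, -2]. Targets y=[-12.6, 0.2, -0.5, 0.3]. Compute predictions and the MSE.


ŷ0 = (1.2)·(-4) + (-1.8)·(4) + (0.6)·(2) - 0.6 = -11.4
ŷ1 = (1.2)·(0) + (-1.8)·(-1) + (0.6)·(-4) - 0.6 = -1.2
ŷ2 = (1.2)·(-2) + (-1.8)·(-1) + (0.6)·(2) - 0.6 = 0.0
ŷ3 = (1.2)·(4) + (-1.8)·(2) + (0.6)·(-2) - 0.6 = -0.6
errors² = [1.44, 1.96, 0.25, 0.81]
MSE = 4.4600/4 = 1.115

1.115


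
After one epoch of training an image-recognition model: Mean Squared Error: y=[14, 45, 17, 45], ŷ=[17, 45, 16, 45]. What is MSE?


Squared errors: (14-17)²=9, (45-45)²=0, (17-16)²=1, (45-45)²=0
Sum = 10
MSE = 10/4 = 5/2

5/2


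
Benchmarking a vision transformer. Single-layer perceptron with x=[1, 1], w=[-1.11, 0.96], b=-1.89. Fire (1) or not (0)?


z = (1)·(-1.11) + (1)·(0.96) - 1.89
  = -2.04
step(z) = 0 (z<0)

0


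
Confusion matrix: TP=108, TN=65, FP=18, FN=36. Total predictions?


Total = TP + TN + FP + FN
= 108 + 65 + 18 + 36
= 227
(Predicted positive: 126, predicted negative: 101)

227


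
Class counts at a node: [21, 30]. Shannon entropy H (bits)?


Probabilities: [21/51, 30/51] ≈ [0.4118, 0.5882]
H = -((21/51)·log₂(21/51) + (30/51)·log₂(30/51))
  = 0.9774 bits

0.9774 bits


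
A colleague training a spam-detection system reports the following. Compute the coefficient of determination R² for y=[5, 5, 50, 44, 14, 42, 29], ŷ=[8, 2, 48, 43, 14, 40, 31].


ȳ = 27
SS_res = Σ(y-ŷ)² = 31
SS_tot = Σ(y-ȳ)² = 2184
R² = 1 - SS_res/SS_tot = 1 - 0.0142 = 0.9858

0.9858


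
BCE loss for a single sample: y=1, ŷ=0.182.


BCE = -[y·ln(p) + (1-y)·ln(1-p)]
= -1·ln(0.182) - 0
= -ln(0.182) = 1.7037

1.7037


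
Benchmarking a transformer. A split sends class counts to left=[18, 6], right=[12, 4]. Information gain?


Parent = [30, 10], H_parent = 0.8113
H_left = 0.8113 (n=24), H_right = 0.8113 (n=16)
H_children = (24/40)·0.8113 + (16/40)·0.8113 = 0.8113
IG = 0.8113 - 0.8113 = 0.0

0.0


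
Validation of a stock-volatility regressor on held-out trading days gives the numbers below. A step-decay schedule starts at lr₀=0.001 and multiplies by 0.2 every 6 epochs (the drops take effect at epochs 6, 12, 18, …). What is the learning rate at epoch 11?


n_drops = ⌊11/6⌋ = 1
lr = 0.001·0.2^1 = 0.001·0.2 = 0.0002

0.0002


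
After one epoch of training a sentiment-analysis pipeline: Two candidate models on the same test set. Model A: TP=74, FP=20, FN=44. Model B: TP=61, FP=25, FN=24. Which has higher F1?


Model A: P=74/94=0.7872, R=74/118=0.6271, F1=2PR/(P+R)=2TP/(2TP+FP+FN)=148/212=0.6981
Model B: P=61/86=0.7093, R=61/85=0.7176, F1=2PR/(P+R)=2TP/(2TP+FP+FN)=122/171=0.7135
0.6981 < 0.7135 → Model B

Model B


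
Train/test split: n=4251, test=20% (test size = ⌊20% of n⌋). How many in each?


Test = ⌊4251·20/100⌋ = 850
Train = 4251 - 850 = 3401

Train: 3401, Test: 850


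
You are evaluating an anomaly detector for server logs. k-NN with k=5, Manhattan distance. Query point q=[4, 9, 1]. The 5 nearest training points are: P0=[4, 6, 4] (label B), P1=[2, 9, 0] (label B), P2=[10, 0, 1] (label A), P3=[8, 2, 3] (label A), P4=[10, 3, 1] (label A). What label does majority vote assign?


d(q,P0) = 6  (label B)
d(q,P1) = 3  (label B)
d(q,P2) = 15  (label A)
d(q,P3) = 13  (label A)
d(q,P4) = 12  (label A)
Votes: A=3, B=2
Majority → A

A


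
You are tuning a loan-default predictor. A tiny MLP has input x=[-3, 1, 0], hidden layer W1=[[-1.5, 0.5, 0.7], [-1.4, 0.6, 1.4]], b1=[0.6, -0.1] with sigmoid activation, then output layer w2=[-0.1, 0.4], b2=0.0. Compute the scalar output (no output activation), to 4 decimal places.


z1[0] = (-1.5)·(-3) + (0.5)·(1) + (0.7)·(0) + 0.6 = 5.6
z1[1] = (-1.4)·(-3) + (0.6)·(1) + (1.4)·(0) - 0.1 = 4.7
h = sigmoid(z1) = [0.9963, 0.991]
output = (-0.1)·(0.9963) + (0.4)·(0.991) + 0.0 = 0.2968

0.2968


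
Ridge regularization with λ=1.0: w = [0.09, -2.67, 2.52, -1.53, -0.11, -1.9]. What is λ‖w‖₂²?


‖w‖₂² = (0.09)² + (-2.67)² + (2.52)² + (-1.53)² + (-0.11)² + (-1.9)²
     = 0.0081 + 7.1289 + 6.3504 + 2.3409 + 0.0121 + 3.61
     = 19.4504
λ·‖w‖₂² = 1.0·19.4504 = 19.4504

19.4504


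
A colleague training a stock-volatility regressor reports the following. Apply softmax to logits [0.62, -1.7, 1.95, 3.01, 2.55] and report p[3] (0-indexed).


Exponentials: e^0.62=1.8589, e^-1.7=0.1827, e^1.95=7.0287, e^3.01=20.2874, e^2.55=12.8071
Sum = 42.1648
Softmax = [0.0441, 0.0043, 0.1667, 0.4811, 0.3037]
p[3] = 20.2874/42.1648 = 0.4811

0.4811


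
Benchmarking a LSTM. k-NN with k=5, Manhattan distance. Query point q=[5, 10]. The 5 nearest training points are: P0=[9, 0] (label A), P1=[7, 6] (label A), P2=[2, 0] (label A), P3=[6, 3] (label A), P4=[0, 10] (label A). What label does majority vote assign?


d(q,P0) = 14  (label A)
d(q,P1) = 6  (label A)
d(q,P2) = 13  (label A)
d(q,P3) = 8  (label A)
d(q,P4) = 5  (label A)
Votes: A=5, B=0
Majority → A

A


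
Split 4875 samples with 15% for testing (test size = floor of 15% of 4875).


Test = ⌊4875·15/100⌋ = 731
Train = 4875 - 731 = 4144

Train: 4144, Test: 731


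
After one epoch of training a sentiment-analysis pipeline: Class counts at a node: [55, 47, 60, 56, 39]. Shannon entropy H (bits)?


Probabilities: [55/257, 47/257, 60/257, 56/257, 39/257] ≈ [0.214, 0.1829, 0.2335, 0.2179, 0.1518]
H = -((55/257)·log₂(55/257) + (47/257)·log₂(47/257) + (60/257)·log₂(60/257) + (56/257)·log₂(56/257) + (39/257)·log₂(39/257))
  = 2.306 bits

2.306 bits


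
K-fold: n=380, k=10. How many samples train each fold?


Fold size = 380/10 = 38
Training per fold = 380 - 38 = 342

342


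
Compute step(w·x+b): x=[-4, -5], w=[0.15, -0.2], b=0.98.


z = (-4)·(0.15) + (-5)·(-0.2) + 0.98
  = 1.38
step(z) = 1 (z≥0)

1


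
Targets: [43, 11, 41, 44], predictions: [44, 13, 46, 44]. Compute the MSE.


Squared errors: (43-44)²=1, (11-13)²=4, (41-46)²=25, (44-44)²=0
Sum = 30
MSE = 30/4 = 15/2

15/2


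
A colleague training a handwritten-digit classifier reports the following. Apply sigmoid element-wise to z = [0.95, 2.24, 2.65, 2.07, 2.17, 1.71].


σ(0.95) = 1/(1+e^-0.95) = 0.7211
σ(2.24) = 1/(1+e^-2.24) = 0.9038
σ(2.65) = 1/(1+e^-2.65) = 0.934
σ(2.07) = 1/(1+e^-2.07) = 0.888
σ(2.17) = 1/(1+e^-2.17) = 0.8975
σ(1.71) = 1/(1+e^-1.71) = 0.8468
result = [0.7211, 0.9038, 0.934, 0.888, 0.8975, 0.8468]

[0.7211, 0.9038, 0.934, 0.888, 0.8975, 0.8468]


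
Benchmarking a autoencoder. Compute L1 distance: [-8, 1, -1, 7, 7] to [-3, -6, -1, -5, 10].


d = |-8+ 3| + |1+ 6| + |-1+ 1| + |7+ 5| + |7-10|
  = 5 + 7 + 0 + 12 + 3
  = 27

27


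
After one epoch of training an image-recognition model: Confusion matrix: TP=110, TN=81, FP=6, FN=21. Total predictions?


Total = TP + TN + FP + FN
= 110 + 81 + 6 + 21
= 218
(Predicted positive: 116, predicted negative: 102)

218


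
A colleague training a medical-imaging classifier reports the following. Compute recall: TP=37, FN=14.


Recall = TP/(TP+FN)
= 37/(37+14)
= 37/51 = 72.55%

72.55%


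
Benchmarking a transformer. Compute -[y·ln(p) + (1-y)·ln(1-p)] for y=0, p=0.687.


BCE = -[y·ln(p) + (1-y)·ln(1-p)]
= -0 - 1·ln(1-0.687)
= -ln(0.313) = 1.1616

1.1616


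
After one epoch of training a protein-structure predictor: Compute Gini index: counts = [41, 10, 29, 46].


Probabilities: [41/126, 10/126, 29/126, 46/126] ≈ [0.3254, 0.0794, 0.2302, 0.3651]
Σpᵢ² = (1681 + 100 + 841 + 2116)/126² = 4738/15876
Gini = 1 - Σpᵢ² = 1 - 4738/15876 = 0.7016

0.7016


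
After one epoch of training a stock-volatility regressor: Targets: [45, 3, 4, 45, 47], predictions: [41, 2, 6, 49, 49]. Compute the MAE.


Absolute errors: |45-41|=4, |3-2|=1, |4-6|=2, |45-49|=4, |47-49|=2
Sum = 13
MAE = 13/5 = 13/5

13/5


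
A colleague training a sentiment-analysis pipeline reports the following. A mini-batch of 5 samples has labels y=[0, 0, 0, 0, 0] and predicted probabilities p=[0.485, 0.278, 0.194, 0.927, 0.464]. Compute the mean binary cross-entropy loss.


L[0] = -ln(1-0.485) = -ln(0.515) = 0.6636
L[1] = -ln(1-0.278) = -ln(0.722) = 0.3257
L[2] = -ln(1-0.194) = -ln(0.806) = 0.2157
L[3] = -ln(1-0.927) = -ln(0.073) = 2.6173
L[4] = -ln(1-0.464) = -ln(0.536) = 0.6236
mean = (0.6636 + 0.3257 + 0.2157 + 2.6173 + 0.6236)/5 = 0.8892

0.8892


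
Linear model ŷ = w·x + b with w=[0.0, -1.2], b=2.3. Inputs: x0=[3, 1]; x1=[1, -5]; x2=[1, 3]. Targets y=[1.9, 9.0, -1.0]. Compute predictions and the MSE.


ŷ0 = (0.0)·(3) + (-1.2)·(1) + 2.3 = 1.1
ŷ1 = (0.0)·(1) + (-1.2)·(-5) + 2.3 = 8.3
ŷ2 = (0.0)·(1) + (-1.2)·(3) + 2.3 = -1.3
errors² = [0.64, 0.49, 0.09]
MSE = 1.2200/3 = 0.4067

0.4067


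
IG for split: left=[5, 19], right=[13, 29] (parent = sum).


Parent = [18, 48], H_parent = 0.8454
H_left = 0.7383 (n=24), H_right = 0.8926 (n=42)
H_children = (24/66)·0.7383 + (42/66)·0.8926 = 0.8365
IG = 0.8454 - 0.8365 = 0.0089

0.0089


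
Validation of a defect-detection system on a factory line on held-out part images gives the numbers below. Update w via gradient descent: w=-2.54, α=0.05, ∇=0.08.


w_new = w - α·∇
= -2.54 - 0.05·0.08
= -2.54 - 0.004
= -2.544

-2.544


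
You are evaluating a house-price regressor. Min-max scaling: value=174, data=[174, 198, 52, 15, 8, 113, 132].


min=8, max=198
(174-8)/(198-8) = 166/190 = 0.8737

0.8737


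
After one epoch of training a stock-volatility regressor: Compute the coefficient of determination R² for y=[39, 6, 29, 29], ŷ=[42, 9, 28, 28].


ȳ = 25.75
SS_res = Σ(y-ŷ)² = 20
SS_tot = Σ(y-ȳ)² = 586.75
R² = 1 - SS_res/SS_tot = 1 - 0.0341 = 0.9659

0.9659


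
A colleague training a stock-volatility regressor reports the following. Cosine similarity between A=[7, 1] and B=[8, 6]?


A·B = 7·8 + 1·6 = 62
‖A‖ = √50 = 7.0711, ‖B‖ = √100 = 10
cos = 62/(√50·√100) = 62/√5000 = 0.8768

0.8768


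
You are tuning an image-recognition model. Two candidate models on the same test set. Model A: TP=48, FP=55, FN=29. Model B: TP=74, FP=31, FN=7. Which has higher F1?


Model A: P=48/103=0.466, R=48/77=0.6234, F1=2PR/(P+R)=2TP/(2TP+FP+FN)=96/180=0.5333
Model B: P=74/105=0.7048, R=74/81=0.9136, F1=2PR/(P+R)=2TP/(2TP+FP+FN)=148/186=0.7957
0.5333 < 0.7957 → Model B

Model B


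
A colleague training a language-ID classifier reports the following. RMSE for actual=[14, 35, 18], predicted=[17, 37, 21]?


MSE = 22/3 = 7.3333
RMSE = √(22/3) = 2.708

2.708


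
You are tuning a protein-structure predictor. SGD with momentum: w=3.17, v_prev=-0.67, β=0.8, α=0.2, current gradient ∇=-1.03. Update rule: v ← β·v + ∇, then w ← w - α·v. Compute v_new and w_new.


v_new = 0.8·-0.67 - 1.03 = -0.536 - 1.03 = -1.566
w_new = 3.17 - 0.2·-1.566 = 3.17 + 0.3132 = 3.4832

v_new=-1.566, w_new=3.4832


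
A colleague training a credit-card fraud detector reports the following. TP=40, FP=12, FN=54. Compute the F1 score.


Precision = 40/52 = 0.7692
Recall = 40/94 = 0.4255
F1 = 2·P·R/(P+R) = 2·TP/(2·TP+FP+FN) = 80/(80+12+54) = 80/146 = 0.5479

0.5479


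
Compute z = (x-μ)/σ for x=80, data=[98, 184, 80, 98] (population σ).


μ = 115, σ = 40.5093
z = (80 - 115)/40.5093 = -0.864

-0.864


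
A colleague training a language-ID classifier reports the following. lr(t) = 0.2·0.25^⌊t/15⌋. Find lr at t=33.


n_drops = ⌊33/15⌋ = 2
lr = 0.2·0.25^2 = 0.2·0.0625 = 0.0125

0.0125


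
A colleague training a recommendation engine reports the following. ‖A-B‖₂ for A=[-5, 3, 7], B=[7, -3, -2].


d = √((-5-7)² + (3+ 3)² + (7+ 2)²)
  = √(144 + 36 + 81)
  = √261 = 16.1555

16.1555


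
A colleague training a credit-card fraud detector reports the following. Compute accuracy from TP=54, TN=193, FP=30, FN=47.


Accuracy = (TP+TN)/(TP+TN+FP+FN)
= (54+193)/(324)
= 247/324 = 76.23%

76.23%


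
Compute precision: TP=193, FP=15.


Precision = TP/(TP+FP)
= 193/(193+15)
= 193/208 = 92.79%

92.79%


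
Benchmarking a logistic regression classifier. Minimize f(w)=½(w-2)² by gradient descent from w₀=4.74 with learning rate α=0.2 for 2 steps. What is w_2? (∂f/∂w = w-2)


step 1: grad = 4.74-2 = 2.74; w = 4.74 - 0.2·(2.74) = 4.192
step 2: grad = 4.192-2 = 2.192; w = 4.192 - 0.2·(2.192) = 3.7536

3.7536
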